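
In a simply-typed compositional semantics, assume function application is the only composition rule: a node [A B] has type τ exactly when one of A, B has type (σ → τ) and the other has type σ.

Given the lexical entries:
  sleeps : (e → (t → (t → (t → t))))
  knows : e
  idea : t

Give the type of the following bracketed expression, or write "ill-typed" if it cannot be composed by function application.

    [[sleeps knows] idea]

(t → (t → t))

At [sleeps knows], sleeps : (e → (t → (t → (t → t)))) takes knows : e, giving (t → (t → (t → t))).
At [[sleeps knows] idea], [sleeps knows] : (t → (t → (t → t))) takes idea : t, giving (t → (t → t)).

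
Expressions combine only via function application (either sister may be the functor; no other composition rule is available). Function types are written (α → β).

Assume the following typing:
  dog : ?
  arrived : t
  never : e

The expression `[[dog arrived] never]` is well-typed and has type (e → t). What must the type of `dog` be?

For [[dog arrived] never] to have type (e → t) with never of type e, [dog arrived] must be the function: [dog arrived] : (e → (e → t)).
For [dog arrived] to have type (e → (e → t)) with arrived of type t, dog must be the function: dog : (t → (e → (e → t))).

(t → (e → (e → t)))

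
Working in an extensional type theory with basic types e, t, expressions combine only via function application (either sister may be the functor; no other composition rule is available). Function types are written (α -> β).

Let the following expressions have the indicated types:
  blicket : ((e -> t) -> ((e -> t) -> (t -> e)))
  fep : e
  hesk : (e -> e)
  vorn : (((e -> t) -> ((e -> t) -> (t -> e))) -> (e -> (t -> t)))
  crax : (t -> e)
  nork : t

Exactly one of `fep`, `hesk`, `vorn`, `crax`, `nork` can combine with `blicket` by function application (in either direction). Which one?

fep : e — does not combine with blicket.
hesk : (e -> e) — does not combine with blicket.
vorn — combines: vorn : (((e -> t) -> ((e -> t) -> (t -> e))) -> (e -> (t -> t))) takes blicket : ((e -> t) -> ((e -> t) -> (t -> e))) as argument, giving (e -> (t -> t)).
crax : (t -> e) — does not combine with blicket.
nork : t — does not combine with blicket.

vorn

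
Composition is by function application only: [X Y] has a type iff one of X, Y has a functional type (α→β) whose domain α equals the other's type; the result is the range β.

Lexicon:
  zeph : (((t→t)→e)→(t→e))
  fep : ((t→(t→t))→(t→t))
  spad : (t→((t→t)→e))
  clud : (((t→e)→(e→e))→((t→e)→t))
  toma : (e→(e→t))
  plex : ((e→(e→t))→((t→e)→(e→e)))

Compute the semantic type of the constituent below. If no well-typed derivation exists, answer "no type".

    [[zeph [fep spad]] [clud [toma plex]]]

[fep spad]: ((t→(t→t))→(t→t)) and (t→((t→t)→e)) cannot combine by function application — type clash.

no type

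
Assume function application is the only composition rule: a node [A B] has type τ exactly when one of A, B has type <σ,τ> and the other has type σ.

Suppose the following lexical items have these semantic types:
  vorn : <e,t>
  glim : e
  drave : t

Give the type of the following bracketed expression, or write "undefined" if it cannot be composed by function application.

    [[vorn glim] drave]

undefined

[vorn glim]: vorn is <e,t>, glim is e; result t.
[[vorn glim] drave]: t and t cannot combine by function application — type clash.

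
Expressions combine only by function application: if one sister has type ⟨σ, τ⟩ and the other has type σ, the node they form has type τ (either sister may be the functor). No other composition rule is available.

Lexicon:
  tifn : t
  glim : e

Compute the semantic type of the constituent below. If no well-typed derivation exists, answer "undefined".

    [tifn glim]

At [tifn glim]: neither t nor e can take the other as argument; the node is ill-typed.

undefined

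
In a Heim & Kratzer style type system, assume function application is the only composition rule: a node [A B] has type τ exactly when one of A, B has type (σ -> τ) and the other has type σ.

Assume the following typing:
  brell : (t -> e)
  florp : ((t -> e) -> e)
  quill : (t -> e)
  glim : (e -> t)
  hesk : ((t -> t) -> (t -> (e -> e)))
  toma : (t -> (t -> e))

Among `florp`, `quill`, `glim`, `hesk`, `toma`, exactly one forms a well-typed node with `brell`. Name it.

florp

florp — combines: florp : ((t -> e) -> e) takes brell : (t -> e) as argument, giving e.
quill : (t -> e) — does not combine with brell.
glim : (e -> t) — does not combine with brell.
hesk : ((t -> t) -> (t -> (e -> e))) — does not combine with brell.
toma : (t -> (t -> e)) — does not combine with brell.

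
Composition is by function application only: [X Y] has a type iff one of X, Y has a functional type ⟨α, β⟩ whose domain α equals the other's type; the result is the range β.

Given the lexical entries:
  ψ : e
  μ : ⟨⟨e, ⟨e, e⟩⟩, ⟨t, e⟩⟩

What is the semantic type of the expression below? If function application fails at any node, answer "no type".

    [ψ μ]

no type

At [ψ μ]: neither e nor ⟨⟨e, ⟨e, e⟩⟩, ⟨t, e⟩⟩ can take the other as argument; the node is ill-typed.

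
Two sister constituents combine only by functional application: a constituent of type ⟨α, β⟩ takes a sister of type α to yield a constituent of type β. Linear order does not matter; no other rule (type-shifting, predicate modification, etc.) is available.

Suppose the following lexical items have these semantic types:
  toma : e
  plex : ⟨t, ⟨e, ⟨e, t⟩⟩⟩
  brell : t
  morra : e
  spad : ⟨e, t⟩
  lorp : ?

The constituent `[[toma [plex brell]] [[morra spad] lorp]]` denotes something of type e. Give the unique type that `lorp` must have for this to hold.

⟨t, ⟨⟨e, t⟩, e⟩⟩

[[toma [plex brell]] [[morra spad] lorp]] is required to be e. [toma [plex brell]] : ⟨e, t⟩ cannot yield e as functor, so [[morra spad] lorp] : ⟨⟨e, t⟩, e⟩.
[[morra spad] lorp] is required to be ⟨⟨e, t⟩, e⟩. [morra spad] : t cannot yield ⟨⟨e, t⟩, e⟩ as functor, so lorp : ⟨t, ⟨⟨e, t⟩, e⟩⟩.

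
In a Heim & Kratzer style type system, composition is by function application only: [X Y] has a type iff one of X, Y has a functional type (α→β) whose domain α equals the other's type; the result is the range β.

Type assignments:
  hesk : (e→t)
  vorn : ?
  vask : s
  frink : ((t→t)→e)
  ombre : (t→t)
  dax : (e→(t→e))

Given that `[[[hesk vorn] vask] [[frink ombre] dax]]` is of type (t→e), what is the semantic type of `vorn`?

((e→t)→(s→((t→e)→(t→e))))

At [[[hesk vorn] vask] [[frink ombre] dax]] (required: (t→e)): [[frink ombre] dax] is (t→e), which is not a function with range (t→e); hence [[hesk vorn] vask] is the functor — type ((t→e)→(t→e)).
At [[hesk vorn] vask] (required: ((t→e)→(t→e))): vask is s, which is not a function with range ((t→e)→(t→e)); hence [hesk vorn] is the functor — type (s→((t→e)→(t→e))).
At [hesk vorn] (required: (s→((t→e)→(t→e)))): hesk is (e→t), which is not a function with range (s→((t→e)→(t→e))); hence vorn is the functor — type ((e→t)→(s→((t→e)→(t→e)))).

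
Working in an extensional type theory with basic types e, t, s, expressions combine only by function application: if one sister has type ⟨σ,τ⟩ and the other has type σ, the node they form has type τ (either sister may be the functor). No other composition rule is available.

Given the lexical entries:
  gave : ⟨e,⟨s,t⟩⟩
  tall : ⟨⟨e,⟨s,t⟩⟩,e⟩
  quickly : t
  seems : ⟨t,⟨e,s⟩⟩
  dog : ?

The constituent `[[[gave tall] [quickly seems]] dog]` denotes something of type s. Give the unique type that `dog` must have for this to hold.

At [[[gave tall] [quickly seems]] dog] (required: s): [[gave tall] [quickly seems]] is s, which is not a function with range s; hence dog is the functor — type ⟨s,s⟩.

⟨s,s⟩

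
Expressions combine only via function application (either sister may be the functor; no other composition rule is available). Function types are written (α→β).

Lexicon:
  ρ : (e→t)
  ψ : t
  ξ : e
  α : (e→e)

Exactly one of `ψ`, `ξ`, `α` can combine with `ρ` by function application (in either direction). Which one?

ψ : t — does not combine with ρ.
ξ — combines: ρ : (e→t) takes ξ : e as argument, giving t.
α : (e→e) — does not combine with ρ.

ξ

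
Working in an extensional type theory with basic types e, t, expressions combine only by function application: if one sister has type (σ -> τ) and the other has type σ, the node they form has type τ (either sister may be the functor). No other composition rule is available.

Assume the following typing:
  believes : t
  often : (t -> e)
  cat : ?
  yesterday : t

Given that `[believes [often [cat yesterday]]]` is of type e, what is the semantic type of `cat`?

At [believes [often [cat yesterday]]] (required: e): believes is t, which is not a function with range e; hence [often [cat yesterday]] is the functor — type (t -> e).
At [often [cat yesterday]] (required: (t -> e)): often is (t -> e), which is not a function with range (t -> e); hence [cat yesterday] is the functor — type ((t -> e) -> (t -> e)).
At [cat yesterday] (required: ((t -> e) -> (t -> e))): yesterday is t, which is not a function with range ((t -> e) -> (t -> e)); hence cat is the functor — type (t -> ((t -> e) -> (t -> e))).

(t -> ((t -> e) -> (t -> e)))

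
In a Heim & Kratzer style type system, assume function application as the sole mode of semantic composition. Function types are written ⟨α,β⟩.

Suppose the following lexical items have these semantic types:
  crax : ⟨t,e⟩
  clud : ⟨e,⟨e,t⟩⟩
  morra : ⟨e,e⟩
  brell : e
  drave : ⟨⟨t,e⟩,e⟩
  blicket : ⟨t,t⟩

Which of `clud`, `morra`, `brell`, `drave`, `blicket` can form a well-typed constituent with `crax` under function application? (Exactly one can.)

drave

clud : ⟨e,⟨e,t⟩⟩ — no; crax wants t, and clud wants e.
morra : ⟨e,e⟩ — no; crax wants t, and morra wants e.
brell : e — no; crax wants t, and brell wants nothing (atomic).
drave — combines: drave : ⟨⟨t,e⟩,e⟩ takes crax : ⟨t,e⟩ as argument, giving e.
blicket : ⟨t,t⟩ — no; crax wants t, and blicket wants t.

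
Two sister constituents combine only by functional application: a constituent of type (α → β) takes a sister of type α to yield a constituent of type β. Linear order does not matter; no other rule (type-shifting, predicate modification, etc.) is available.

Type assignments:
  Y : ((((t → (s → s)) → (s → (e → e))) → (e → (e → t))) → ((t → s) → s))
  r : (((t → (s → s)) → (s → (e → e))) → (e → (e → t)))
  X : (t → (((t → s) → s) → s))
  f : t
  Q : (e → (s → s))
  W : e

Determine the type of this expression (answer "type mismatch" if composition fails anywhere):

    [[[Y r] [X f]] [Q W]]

[Y r]: functor Y : ((((t → (s → s)) → (s → (e → e))) → (e → (e → t))) → ((t → s) → s)), argument r : (((t → (s → s)) → (s → (e → e))) → (e → (e → t))); result ((t → s) → s).
[X f]: functor X : (t → (((t → s) → s) → s)), argument f : t; result (((t → s) → s) → s).
[[Y r] [X f]]: functor [X f] : (((t → s) → s) → s), argument [Y r] : ((t → s) → s); result s.
[Q W]: functor Q : (e → (s → s)), argument W : e; result (s → s).
[[[Y r] [X f]] [Q W]]: functor [Q W] : (s → s), argument [[Y r] [X f]] : s; result s.

s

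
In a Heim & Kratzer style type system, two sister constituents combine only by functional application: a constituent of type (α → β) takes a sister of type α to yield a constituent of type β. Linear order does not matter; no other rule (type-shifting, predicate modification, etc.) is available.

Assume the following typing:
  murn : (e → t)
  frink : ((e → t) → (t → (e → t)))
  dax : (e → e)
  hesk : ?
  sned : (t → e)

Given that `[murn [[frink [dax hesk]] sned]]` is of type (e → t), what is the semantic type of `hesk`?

((e → e) → (((e → t) → (t → (e → t))) → ((t → e) → ((e → t) → (e → t)))))

For [murn [[frink [dax hesk]] sned]] to have type (e → t) with murn of type (e → t), [[frink [dax hesk]] sned] must be the function: [[frink [dax hesk]] sned] : ((e → t) → (e → t)).
For [[frink [dax hesk]] sned] to have type ((e → t) → (e → t)) with sned of type (t → e), [frink [dax hesk]] must be the function: [frink [dax hesk]] : ((t → e) → ((e → t) → (e → t))).
For [frink [dax hesk]] to have type ((t → e) → ((e → t) → (e → t))) with frink of type ((e → t) → (t → (e → t))), [dax hesk] must be the function: [dax hesk] : (((e → t) → (t → (e → t))) → ((t → e) → ((e → t) → (e → t)))).
For [dax hesk] to have type (((e → t) → (t → (e → t))) → ((t → e) → ((e → t) → (e → t)))) with dax of type (e → e), hesk must be the function: hesk : ((e → e) → (((e → t) → (t → (e → t))) → ((t → e) → ((e → t) → (e → t))))).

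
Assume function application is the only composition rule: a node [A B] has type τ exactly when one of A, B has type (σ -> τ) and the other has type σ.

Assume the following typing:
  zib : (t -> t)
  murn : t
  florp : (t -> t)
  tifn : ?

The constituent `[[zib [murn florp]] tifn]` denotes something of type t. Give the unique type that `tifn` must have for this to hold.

[[zib [murn florp]] tifn] is required to be t. [zib [murn florp]] : t cannot yield t as functor, so tifn : (t -> t).

(t -> t)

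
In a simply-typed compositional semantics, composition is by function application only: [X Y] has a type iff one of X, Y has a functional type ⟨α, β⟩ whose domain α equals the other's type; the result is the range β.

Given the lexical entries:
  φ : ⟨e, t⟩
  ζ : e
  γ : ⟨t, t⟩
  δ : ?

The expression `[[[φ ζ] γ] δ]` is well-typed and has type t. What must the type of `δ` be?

[[[φ ζ] γ] δ] must have type t. The sister [[φ ζ] γ] has type t; that is not a function onto t, so δ must be the functor, of type ⟨t, t⟩.

⟨t, t⟩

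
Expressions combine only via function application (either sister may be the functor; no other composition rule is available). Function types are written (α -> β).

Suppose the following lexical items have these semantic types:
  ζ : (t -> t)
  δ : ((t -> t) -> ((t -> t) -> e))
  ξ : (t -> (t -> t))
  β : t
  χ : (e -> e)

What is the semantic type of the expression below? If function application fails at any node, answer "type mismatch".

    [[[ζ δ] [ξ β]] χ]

e

[ζ δ]: ((t -> t) -> ((t -> t) -> e)) applied to (t -> t) yields ((t -> t) -> e).
[ξ β]: (t -> (t -> t)) applied to t yields (t -> t).
[[ζ δ] [ξ β]]: ((t -> t) -> e) applied to (t -> t) yields e.
[[[ζ δ] [ξ β]] χ]: (e -> e) applied to e yields e.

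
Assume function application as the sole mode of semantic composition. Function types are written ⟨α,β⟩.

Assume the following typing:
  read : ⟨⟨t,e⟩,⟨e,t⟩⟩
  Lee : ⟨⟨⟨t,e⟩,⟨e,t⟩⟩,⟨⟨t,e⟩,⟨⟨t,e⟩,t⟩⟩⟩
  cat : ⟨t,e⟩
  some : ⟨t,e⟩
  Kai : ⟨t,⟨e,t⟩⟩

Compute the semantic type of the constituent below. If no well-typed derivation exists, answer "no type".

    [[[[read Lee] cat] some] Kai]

⟨e,t⟩

[read Lee]: Lee is ⟨⟨⟨t,e⟩,⟨e,t⟩⟩,⟨⟨t,e⟩,⟨⟨t,e⟩,t⟩⟩⟩, read is ⟨⟨t,e⟩,⟨e,t⟩⟩; result ⟨⟨t,e⟩,⟨⟨t,e⟩,t⟩⟩.
[[read Lee] cat]: [read Lee] is ⟨⟨t,e⟩,⟨⟨t,e⟩,t⟩⟩, cat is ⟨t,e⟩; result ⟨⟨t,e⟩,t⟩.
[[[read Lee] cat] some]: [[read Lee] cat] is ⟨⟨t,e⟩,t⟩, some is ⟨t,e⟩; result t.
[[[[read Lee] cat] some] Kai]: Kai is ⟨t,⟨e,t⟩⟩, [[[read Lee] cat] some] is t; result ⟨e,t⟩.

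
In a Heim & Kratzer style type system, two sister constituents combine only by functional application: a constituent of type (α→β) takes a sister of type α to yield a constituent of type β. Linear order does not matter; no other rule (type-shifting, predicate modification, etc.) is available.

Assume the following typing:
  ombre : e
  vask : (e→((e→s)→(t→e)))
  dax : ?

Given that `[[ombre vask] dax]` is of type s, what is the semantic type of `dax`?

For [[ombre vask] dax] to have type s with [ombre vask] of type ((e→s)→(t→e)), dax must be the function: dax : (((e→s)→(t→e))→s).

(((e→s)→(t→e))→s)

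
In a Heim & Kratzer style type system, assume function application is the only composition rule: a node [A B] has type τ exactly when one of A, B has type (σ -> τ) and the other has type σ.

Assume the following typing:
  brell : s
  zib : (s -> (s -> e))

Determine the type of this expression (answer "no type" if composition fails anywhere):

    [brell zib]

(s -> e)

[brell zib]: functor zib : (s -> (s -> e)), argument brell : s; result (s -> e).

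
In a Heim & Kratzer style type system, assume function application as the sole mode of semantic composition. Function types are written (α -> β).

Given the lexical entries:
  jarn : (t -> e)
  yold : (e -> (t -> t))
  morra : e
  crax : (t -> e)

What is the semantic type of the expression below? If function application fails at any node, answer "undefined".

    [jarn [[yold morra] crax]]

[yold morra] — yold of type (e -> (t -> t)) combines with morra of type e: type (t -> t).
[[yold morra] crax]: (t -> t) and (t -> e) cannot combine by function application — type clash.

undefined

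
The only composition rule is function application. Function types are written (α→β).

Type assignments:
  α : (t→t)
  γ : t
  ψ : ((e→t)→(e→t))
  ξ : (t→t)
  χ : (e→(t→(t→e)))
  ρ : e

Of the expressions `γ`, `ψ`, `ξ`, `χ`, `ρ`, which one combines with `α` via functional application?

γ — combines: α : (t→t) takes γ : t as argument, giving t.
ψ : ((e→t)→(e→t)) — α needs t; ψ needs (e→t); neither fits.
ξ : (t→t) — α needs t; ξ needs t; neither fits.
χ : (e→(t→(t→e))) — α needs t; χ needs e; neither fits.
ρ : e — α needs t; ρ needs nothing (atomic); neither fits.

γ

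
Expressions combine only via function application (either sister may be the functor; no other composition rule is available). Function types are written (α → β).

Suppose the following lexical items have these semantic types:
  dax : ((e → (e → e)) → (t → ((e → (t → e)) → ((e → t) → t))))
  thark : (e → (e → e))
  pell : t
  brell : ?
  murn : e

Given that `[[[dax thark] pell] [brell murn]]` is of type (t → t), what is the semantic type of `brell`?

(e → (((e → (t → e)) → ((e → t) → t)) → (t → t)))

[[[dax thark] pell] [brell murn]] must have type (t → t). The sister [[dax thark] pell] has type ((e → (t → e)) → ((e → t) → t)); that is not a function onto (t → t), so [brell murn] must be the functor, of type (((e → (t → e)) → ((e → t) → t)) → (t → t)).
[brell murn] must have type (((e → (t → e)) → ((e → t) → t)) → (t → t)). The sister murn has type e; that is not a function onto (((e → (t → e)) → ((e → t) → t)) → (t → t)), so brell must be the functor, of type (e → (((e → (t → e)) → ((e → t) → t)) → (t → t))).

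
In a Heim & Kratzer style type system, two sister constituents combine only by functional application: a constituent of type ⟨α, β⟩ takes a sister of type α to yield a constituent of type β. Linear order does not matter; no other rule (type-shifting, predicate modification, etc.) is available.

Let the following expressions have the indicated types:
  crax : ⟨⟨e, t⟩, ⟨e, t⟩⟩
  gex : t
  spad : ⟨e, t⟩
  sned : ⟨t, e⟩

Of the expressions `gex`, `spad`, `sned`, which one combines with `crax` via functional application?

spad

gex : t — neither side's domain matches the other.
spad — combines: crax : ⟨⟨e, t⟩, ⟨e, t⟩⟩ takes spad : ⟨e, t⟩ as argument, giving ⟨e, t⟩.
sned : ⟨t, e⟩ — neither side's domain matches the other.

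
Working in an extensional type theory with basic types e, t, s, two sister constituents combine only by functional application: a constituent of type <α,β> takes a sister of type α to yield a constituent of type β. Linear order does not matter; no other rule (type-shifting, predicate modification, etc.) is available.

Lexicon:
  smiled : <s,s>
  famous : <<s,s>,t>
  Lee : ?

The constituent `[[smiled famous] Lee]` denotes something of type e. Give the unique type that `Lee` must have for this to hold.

[[smiled famous] Lee] must have type e. The sister [smiled famous] has type t; that is not a function onto e, so Lee must be the functor, of type <t,e>.

<t,e>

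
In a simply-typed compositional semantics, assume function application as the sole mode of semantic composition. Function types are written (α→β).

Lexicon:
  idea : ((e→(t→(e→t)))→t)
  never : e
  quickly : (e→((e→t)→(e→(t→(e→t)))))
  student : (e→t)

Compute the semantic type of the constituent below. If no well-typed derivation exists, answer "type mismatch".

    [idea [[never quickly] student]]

[never quickly] — quickly of type (e→((e→t)→(e→(t→(e→t))))) combines with never of type e: type ((e→t)→(e→(t→(e→t)))).
[[never quickly] student] — [never quickly] of type ((e→t)→(e→(t→(e→t)))) combines with student of type (e→t): type (e→(t→(e→t))).
[idea [[never quickly] student]] — idea of type ((e→(t→(e→t)))→t) combines with [[never quickly] student] of type (e→(t→(e→t))): type t.

t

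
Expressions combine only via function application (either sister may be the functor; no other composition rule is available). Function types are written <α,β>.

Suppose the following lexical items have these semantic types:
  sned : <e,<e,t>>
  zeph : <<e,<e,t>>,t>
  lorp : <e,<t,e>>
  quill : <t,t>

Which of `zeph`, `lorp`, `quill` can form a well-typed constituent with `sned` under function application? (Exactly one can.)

zeph

zeph — combines: zeph : <<e,<e,t>>,t> takes sned : <e,<e,t>> as argument, giving t.
lorp : <e,<t,e>> — does not combine with sned.
quill : <t,t> — does not combine with sned.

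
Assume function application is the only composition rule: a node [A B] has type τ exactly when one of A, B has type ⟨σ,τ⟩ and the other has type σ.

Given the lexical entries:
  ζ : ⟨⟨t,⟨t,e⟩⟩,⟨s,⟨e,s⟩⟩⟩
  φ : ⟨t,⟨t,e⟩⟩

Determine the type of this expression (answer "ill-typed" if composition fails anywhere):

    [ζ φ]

⟨s,⟨e,s⟩⟩

At [ζ φ], ζ : ⟨⟨t,⟨t,e⟩⟩,⟨s,⟨e,s⟩⟩⟩ takes φ : ⟨t,⟨t,e⟩⟩, giving ⟨s,⟨e,s⟩⟩.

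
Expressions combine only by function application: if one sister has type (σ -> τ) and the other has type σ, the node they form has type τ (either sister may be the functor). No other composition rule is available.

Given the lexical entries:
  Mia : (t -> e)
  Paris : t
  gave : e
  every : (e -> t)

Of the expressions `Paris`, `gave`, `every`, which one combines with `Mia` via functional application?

Paris — combines: Mia : (t -> e) takes Paris : t as argument, giving e.
gave : e — does not combine with Mia.
every : (e -> t) — does not combine with Mia.

Paris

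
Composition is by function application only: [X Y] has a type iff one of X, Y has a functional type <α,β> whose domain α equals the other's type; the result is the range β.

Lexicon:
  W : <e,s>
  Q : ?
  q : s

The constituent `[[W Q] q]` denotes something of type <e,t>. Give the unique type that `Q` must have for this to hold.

At [[W Q] q] (required: <e,t>): q is s, which is not a function with range <e,t>; hence [W Q] is the functor — type <s,<e,t>>.
At [W Q] (required: <s,<e,t>>): W is <e,s>, which is not a function with range <s,<e,t>>; hence Q is the functor — type <<e,s>,<s,<e,t>>>.

<<e,s>,<s,<e,t>>>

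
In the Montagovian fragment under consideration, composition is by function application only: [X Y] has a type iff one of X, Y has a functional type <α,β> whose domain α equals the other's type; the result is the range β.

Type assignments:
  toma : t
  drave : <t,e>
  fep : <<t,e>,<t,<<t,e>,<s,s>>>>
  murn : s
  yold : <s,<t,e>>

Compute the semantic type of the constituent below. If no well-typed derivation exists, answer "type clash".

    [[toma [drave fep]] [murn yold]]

<s,s>

[drave fep]: <<t,e>,<t,<<t,e>,<s,s>>>> applied to <t,e> yields <t,<<t,e>,<s,s>>>.
[toma [drave fep]]: <t,<<t,e>,<s,s>>> applied to t yields <<t,e>,<s,s>>.
[murn yold]: <s,<t,e>> applied to s yields <t,e>.
[[toma [drave fep]] [murn yold]]: <<t,e>,<s,s>> applied to <t,e> yields <s,s>.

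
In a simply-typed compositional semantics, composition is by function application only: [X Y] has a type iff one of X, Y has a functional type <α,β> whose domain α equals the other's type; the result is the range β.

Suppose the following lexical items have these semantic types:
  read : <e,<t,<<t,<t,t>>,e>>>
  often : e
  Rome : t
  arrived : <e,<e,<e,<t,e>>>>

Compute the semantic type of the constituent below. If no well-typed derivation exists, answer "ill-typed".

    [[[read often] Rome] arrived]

ill-typed

[read often]: <e,<t,<<t,<t,t>>,e>>> applied to e yields <t,<<t,<t,t>>,e>>.
[[read often] Rome]: <t,<<t,<t,t>>,e>> applied to t yields <<t,<t,t>>,e>.
[[[read often] Rome] arrived]: <<t,<t,t>>,e> with <e,<e,<e,<t,e>>>> — neither is a function whose domain matches the other; composition fails here.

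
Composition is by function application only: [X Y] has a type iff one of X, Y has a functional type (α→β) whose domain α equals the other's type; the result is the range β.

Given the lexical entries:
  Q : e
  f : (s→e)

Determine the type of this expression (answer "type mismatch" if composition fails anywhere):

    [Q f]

type mismatch

[Q f]: e with (s→e) — neither is a function whose domain matches the other; composition fails here.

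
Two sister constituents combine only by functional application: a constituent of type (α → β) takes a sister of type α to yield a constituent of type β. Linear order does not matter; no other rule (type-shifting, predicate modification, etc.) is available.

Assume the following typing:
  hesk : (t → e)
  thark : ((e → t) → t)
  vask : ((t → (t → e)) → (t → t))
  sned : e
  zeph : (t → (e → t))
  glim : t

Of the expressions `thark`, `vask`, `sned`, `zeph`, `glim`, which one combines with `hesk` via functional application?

thark : ((e → t) → t) — hesk needs t; thark needs (e → t); neither fits.
vask : ((t → (t → e)) → (t → t)) — hesk needs t; vask needs (t → (t → e)); neither fits.
sned : e — hesk needs t; sned needs nothing (atomic); neither fits.
zeph : (t → (e → t)) — hesk needs t; zeph needs t; neither fits.
glim — combines: hesk : (t → e) takes glim : t as argument, giving e.

glim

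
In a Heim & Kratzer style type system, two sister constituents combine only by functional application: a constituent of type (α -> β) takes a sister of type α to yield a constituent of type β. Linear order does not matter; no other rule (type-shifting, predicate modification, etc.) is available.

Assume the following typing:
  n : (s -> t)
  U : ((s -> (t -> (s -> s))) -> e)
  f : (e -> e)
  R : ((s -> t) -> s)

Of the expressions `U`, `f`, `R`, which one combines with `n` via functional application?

R

U : ((s -> (t -> (s -> s))) -> e) — does not combine with n.
f : (e -> e) — does not combine with n.
R — combines: R : ((s -> t) -> s) takes n : (s -> t) as argument, giving s.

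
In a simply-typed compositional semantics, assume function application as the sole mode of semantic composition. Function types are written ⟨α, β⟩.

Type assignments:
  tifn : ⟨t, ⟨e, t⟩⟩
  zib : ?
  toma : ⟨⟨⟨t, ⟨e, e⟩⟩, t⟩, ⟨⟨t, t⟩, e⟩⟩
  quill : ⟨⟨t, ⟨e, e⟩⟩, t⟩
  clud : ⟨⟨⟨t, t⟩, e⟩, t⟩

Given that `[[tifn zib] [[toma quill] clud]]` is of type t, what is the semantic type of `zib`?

[[tifn zib] [[toma quill] clud]] is required to be t. [[toma quill] clud] : t cannot yield t as functor, so [tifn zib] : ⟨t, t⟩.
[tifn zib] is required to be ⟨t, t⟩. tifn : ⟨t, ⟨e, t⟩⟩ cannot yield ⟨t, t⟩ as functor, so zib : ⟨⟨t, ⟨e, t⟩⟩, ⟨t, t⟩⟩.

⟨⟨t, ⟨e, t⟩⟩, ⟨t, t⟩⟩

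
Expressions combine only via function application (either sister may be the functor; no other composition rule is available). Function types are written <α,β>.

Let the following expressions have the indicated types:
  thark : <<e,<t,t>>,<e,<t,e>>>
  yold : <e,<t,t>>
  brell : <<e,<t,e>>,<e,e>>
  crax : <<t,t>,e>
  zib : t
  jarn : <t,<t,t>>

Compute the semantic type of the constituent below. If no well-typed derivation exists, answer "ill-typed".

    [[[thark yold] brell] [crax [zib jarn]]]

[thark yold] — thark of type <<e,<t,t>>,<e,<t,e>>> combines with yold of type <e,<t,t>>: type <e,<t,e>>.
[[thark yold] brell] — brell of type <<e,<t,e>>,<e,e>> combines with [thark yold] of type <e,<t,e>>: type <e,e>.
[zib jarn] — jarn of type <t,<t,t>> combines with zib of type t: type <t,t>.
[crax [zib jarn]] — crax of type <<t,t>,e> combines with [zib jarn] of type <t,t>: type e.
[[[thark yold] brell] [crax [zib jarn]]] — [[thark yold] brell] of type <e,e> combines with [crax [zib jarn]] of type e: type e.

e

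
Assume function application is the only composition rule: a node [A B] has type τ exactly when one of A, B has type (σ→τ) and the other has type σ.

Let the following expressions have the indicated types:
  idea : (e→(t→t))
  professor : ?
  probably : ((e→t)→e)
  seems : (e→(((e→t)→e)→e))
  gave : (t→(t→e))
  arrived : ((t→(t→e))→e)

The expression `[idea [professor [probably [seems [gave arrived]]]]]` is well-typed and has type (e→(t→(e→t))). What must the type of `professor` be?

[idea [professor [probably [seems [gave arrived]]]]] must have type (e→(t→(e→t))). The sister idea has type (e→(t→t)); that is not a function onto (e→(t→(e→t))), so [professor [probably [seems [gave arrived]]]] must be the functor, of type ((e→(t→t))→(e→(t→(e→t)))).
[professor [probably [seems [gave arrived]]]] must have type ((e→(t→t))→(e→(t→(e→t)))). The sister [probably [seems [gave arrived]]] has type e; that is not a function onto ((e→(t→t))→(e→(t→(e→t)))), so professor must be the functor, of type (e→((e→(t→t))→(e→(t→(e→t))))).

(e→((e→(t→t))→(e→(t→(e→t)))))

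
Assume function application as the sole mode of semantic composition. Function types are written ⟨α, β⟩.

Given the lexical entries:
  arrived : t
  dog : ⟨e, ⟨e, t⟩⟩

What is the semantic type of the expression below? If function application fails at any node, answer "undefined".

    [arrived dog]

At [arrived dog]: neither t nor ⟨e, ⟨e, t⟩⟩ can take the other as argument; the node is ill-typed.

undefined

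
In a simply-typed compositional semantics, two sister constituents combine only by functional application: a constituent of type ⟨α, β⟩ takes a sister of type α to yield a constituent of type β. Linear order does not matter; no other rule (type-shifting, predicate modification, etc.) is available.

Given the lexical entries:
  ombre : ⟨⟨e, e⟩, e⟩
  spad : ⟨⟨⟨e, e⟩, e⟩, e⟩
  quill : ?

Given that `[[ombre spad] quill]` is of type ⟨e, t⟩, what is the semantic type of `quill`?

⟨e, ⟨e, t⟩⟩

[[ombre spad] quill] is required to be ⟨e, t⟩. [ombre spad] : e cannot yield ⟨e, t⟩ as functor, so quill : ⟨e, ⟨e, t⟩⟩.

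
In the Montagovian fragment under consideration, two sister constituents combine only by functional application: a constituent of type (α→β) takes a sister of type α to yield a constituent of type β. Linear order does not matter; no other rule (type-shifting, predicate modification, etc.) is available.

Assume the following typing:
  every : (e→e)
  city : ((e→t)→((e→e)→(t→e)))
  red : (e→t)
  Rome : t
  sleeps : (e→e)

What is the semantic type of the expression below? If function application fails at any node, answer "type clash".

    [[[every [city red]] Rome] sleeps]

At [city red], city : ((e→t)→((e→e)→(t→e))) takes red : (e→t), giving ((e→e)→(t→e)).
At [every [city red]], [city red] : ((e→e)→(t→e)) takes every : (e→e), giving (t→e).
At [[every [city red]] Rome], [every [city red]] : (t→e) takes Rome : t, giving e.
At [[[every [city red]] Rome] sleeps], sleeps : (e→e) takes [[every [city red]] Rome] : e, giving e.

e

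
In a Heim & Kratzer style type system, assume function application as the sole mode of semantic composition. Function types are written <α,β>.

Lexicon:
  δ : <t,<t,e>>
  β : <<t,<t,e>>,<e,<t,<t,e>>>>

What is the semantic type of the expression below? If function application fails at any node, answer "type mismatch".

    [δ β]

<e,<t,<t,e>>>

At [δ β], β : <<t,<t,e>>,<e,<t,<t,e>>>> takes δ : <t,<t,e>>, giving <e,<t,<t,e>>>.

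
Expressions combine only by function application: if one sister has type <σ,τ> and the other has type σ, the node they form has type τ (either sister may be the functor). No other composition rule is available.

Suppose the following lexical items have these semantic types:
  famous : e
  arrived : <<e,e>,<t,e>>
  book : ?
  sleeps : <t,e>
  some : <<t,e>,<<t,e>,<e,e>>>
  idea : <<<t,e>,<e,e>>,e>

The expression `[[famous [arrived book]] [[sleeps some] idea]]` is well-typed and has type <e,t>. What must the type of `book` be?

[[famous [arrived book]] [[sleeps some] idea]] must have type <e,t>. The sister [[sleeps some] idea] has type e; that is not a function onto <e,t>, so [famous [arrived book]] must be the functor, of type <e,<e,t>>.
[famous [arrived book]] must have type <e,<e,t>>. The sister famous has type e; that is not a function onto <e,<e,t>>, so [arrived book] must be the functor, of type <e,<e,<e,t>>>.
[arrived book] must have type <e,<e,<e,t>>>. The sister arrived has type <<e,e>,<t,e>>; that is not a function onto <e,<e,<e,t>>>, so book must be the functor, of type <<<e,e>,<t,e>>,<e,<e,<e,t>>>>.

<<<e,e>,<t,e>>,<e,<e,<e,t>>>>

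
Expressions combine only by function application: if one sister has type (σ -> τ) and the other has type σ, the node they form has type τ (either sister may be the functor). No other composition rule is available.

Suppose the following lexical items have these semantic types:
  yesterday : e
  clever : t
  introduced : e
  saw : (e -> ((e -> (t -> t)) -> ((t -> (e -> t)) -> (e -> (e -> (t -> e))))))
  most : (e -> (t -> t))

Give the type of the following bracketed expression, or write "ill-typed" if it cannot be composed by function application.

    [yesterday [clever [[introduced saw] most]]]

[introduced saw]: functor saw : (e -> ((e -> (t -> t)) -> ((t -> (e -> t)) -> (e -> (e -> (t -> e)))))), argument introduced : e; result ((e -> (t -> t)) -> ((t -> (e -> t)) -> (e -> (e -> (t -> e))))).
[[introduced saw] most]: functor [introduced saw] : ((e -> (t -> t)) -> ((t -> (e -> t)) -> (e -> (e -> (t -> e))))), argument most : (e -> (t -> t)); result ((t -> (e -> t)) -> (e -> (e -> (t -> e)))).
[clever [[introduced saw] most]]: t and ((t -> (e -> t)) -> (e -> (e -> (t -> e)))) cannot combine by function application — type clash.

ill-typed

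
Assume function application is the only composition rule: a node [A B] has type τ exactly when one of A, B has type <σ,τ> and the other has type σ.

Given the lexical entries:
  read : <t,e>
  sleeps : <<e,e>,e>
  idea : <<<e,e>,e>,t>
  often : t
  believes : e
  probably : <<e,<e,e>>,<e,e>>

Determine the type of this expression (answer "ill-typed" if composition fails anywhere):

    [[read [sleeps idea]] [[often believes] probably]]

[sleeps idea]: idea is <<<e,e>,e>,t>, sleeps is <<e,e>,e>; result t.
[read [sleeps idea]]: read is <t,e>, [sleeps idea] is t; result e.
At [often believes]: neither t nor e can take the other as argument; the node is ill-typed.

ill-typed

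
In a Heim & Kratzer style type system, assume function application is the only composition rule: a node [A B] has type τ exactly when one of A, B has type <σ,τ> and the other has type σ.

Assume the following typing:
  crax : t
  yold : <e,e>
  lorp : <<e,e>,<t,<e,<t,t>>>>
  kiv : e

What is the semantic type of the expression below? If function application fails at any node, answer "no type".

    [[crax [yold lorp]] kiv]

[yold lorp]: functor lorp : <<e,e>,<t,<e,<t,t>>>>, argument yold : <e,e>; result <t,<e,<t,t>>>.
[crax [yold lorp]]: functor [yold lorp] : <t,<e,<t,t>>>, argument crax : t; result <e,<t,t>>.
[[crax [yold lorp]] kiv]: functor [crax [yold lorp]] : <e,<t,t>>, argument kiv : e; result <t,t>.

<t,t>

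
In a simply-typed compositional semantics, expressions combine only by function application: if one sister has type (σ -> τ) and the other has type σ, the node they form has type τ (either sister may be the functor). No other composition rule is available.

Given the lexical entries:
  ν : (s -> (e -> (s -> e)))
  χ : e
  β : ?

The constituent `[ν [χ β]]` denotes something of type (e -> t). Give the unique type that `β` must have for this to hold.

[ν [χ β]] is required to be (e -> t). ν : (s -> (e -> (s -> e))) cannot yield (e -> t) as functor, so [χ β] : ((s -> (e -> (s -> e))) -> (e -> t)).
[χ β] is required to be ((s -> (e -> (s -> e))) -> (e -> t)). χ : e cannot yield ((s -> (e -> (s -> e))) -> (e -> t)) as functor, so β : (e -> ((s -> (e -> (s -> e))) -> (e -> t))).

(e -> ((s -> (e -> (s -> e))) -> (e -> t)))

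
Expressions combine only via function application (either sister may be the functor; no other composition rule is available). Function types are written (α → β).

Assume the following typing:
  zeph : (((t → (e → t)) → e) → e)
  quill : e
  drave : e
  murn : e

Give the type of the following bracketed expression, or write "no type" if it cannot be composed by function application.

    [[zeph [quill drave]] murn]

no type

[quill drave]: e with e — neither is a function whose domain matches the other; composition fails here.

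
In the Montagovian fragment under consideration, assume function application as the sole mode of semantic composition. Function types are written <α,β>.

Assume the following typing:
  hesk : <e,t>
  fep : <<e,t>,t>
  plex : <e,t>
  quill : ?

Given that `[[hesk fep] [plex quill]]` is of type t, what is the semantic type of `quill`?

[[hesk fep] [plex quill]] is required to be t. [hesk fep] : t cannot yield t as functor, so [plex quill] : <t,t>.
[plex quill] is required to be <t,t>. plex : <e,t> cannot yield <t,t> as functor, so quill : <<e,t>,<t,t>>.

<<e,t>,<t,t>>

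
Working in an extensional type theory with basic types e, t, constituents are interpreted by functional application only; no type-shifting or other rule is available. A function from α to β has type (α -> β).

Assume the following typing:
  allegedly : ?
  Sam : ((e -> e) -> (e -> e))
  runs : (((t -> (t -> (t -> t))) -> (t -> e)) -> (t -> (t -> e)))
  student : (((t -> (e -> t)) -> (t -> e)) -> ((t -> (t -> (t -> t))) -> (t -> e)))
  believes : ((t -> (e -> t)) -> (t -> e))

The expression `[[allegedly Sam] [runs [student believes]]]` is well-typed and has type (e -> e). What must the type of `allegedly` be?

(((e -> e) -> (e -> e)) -> ((t -> (t -> e)) -> (e -> e)))

For [[allegedly Sam] [runs [student believes]]] to have type (e -> e) with [runs [student believes]] of type (t -> (t -> e)), [allegedly Sam] must be the function: [allegedly Sam] : ((t -> (t -> e)) -> (e -> e)).
For [allegedly Sam] to have type ((t -> (t -> e)) -> (e -> e)) with Sam of type ((e -> e) -> (e -> e)), allegedly must be the function: allegedly : (((e -> e) -> (e -> e)) -> ((t -> (t -> e)) -> (e -> e))).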